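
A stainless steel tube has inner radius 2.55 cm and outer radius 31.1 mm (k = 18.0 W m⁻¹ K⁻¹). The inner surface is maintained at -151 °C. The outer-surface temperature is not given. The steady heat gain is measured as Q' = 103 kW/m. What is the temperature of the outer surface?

T_out = 29.8 °C

Sum the resistances:
  R'_stainless steel = ln(0.0311/0.0255)/(2πk) = 0.1985/(2π·18.0) = 0.001755 m·K/W
ΣR = 0.001755 m·K/W
ΔT = Q'·ΣR = 1.03×10^5 × 0.001755 = 180.8 K
Heat flows inward, so T_out = T_in + ΔT = -151 + 180.8 = 29.8 °C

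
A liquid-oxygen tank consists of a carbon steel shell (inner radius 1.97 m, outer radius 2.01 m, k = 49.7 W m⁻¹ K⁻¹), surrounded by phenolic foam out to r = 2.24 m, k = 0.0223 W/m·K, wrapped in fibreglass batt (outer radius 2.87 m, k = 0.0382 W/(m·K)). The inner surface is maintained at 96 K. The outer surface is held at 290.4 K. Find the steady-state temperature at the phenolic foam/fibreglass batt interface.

T = 187.7 K

Treat each layer as a resistance in series:
  R_carbon steel = (1/1.97 − 1/2.01)/(4πk) = 0.01010/(4π·49.7) = 1.617×10^-5 K/W
  R_phenolic foam = (1/2.01 − 1/2.24)/(4πk) = 0.05108/(4π·0.0223) = 0.1823 K/W
  R_fibreglass batt = (1/2.24 − 1/2.87)/(4πk) = 0.09800/(4π·0.0382) = 0.2041 K/W
ΣR = 1.617×10^-5 + 0.1823 + 0.2041 = 0.3864 K/W
Q = ΔT/ΣR = (96 K − 290.4 K)/0.3864 = -503.1 W
From the inner boundary to the phenolic foam/fibreglass batt interface, ΣR_partial = 0.1823 K/W.
T_interface = T_in − Q·ΣR_partial = 96 K − (-503.1)(0.1823) = 187.7 K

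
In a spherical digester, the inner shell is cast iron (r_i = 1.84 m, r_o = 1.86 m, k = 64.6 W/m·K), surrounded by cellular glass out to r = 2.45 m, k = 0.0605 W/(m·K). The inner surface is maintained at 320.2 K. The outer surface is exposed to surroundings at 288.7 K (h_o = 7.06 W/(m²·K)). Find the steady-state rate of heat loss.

Q = 183 W

Series thermal resistances, inner to outer:
  R_cast iron = (1/1.84 − 1/1.86)/(4πk) = 0.005844/(4π·64.6) = 7.199×10^-6 K/W
  R_cellular glass = (1/1.86 − 1/2.45)/(4πk) = 0.1295/(4π·0.0605) = 0.1703 K/W
  R_conv,out = 1/(4πr²h) = 1/(4π·2.45²·7.06) = 0.001878 K/W
ΣR = 7.199×10^-6 + 0.1703 + 0.001878 = 0.1722 K/W
Q = ΔT/ΣR = (320.2 K − 288.7 K)/0.1722 = 183 W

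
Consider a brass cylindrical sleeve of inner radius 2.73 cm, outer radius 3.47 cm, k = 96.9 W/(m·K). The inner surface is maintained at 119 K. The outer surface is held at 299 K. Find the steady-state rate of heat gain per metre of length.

Q' = 457 kW/m

Q' = 2πk·ΔT/ln(r₂/r₁) = 2π × 96.9 × 180 / ln(0.0347/0.0273) = 4.57×10^5 W/m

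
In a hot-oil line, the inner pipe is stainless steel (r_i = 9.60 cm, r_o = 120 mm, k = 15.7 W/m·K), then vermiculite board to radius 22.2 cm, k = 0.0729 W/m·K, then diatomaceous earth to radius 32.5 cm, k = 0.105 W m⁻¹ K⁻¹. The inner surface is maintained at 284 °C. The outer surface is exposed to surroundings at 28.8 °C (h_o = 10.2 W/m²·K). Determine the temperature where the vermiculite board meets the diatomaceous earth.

T = 110 °C

Resistance network (inner→outer):
  R'_stainless steel = ln(0.120/0.0960)/(2πk) = 0.2231/(2π·15.7) = 0.002262 m·K/W
  R'_vermiculite board = ln(0.222/0.120)/(2πk) = 0.6152/(2π·0.0729) = 1.343 m·K/W
  R'_diatomaceous earth = ln(0.325/0.222)/(2πk) = 0.3811/(2π·0.105) = 0.5777 m·K/W
  R'_conv,out = 1/(2πr h) = 1/(2π·0.325·10.2) = 0.04801 m·K/W
ΣR = 0.002262 + 1.343 + 0.5777 + 0.04801 = 1.971 m·K/W
Q' = ΔT/ΣR = (284 °C − 28.8 °C)/1.971 = 129.5 W/m
From the inner boundary to the vermiculite board/diatomaceous earth interface, ΣR_partial = 1.345 m·K/W.
T_interface = T_in − Q'·ΣR_partial = 284 °C − (129.5)(1.345) = 110 °C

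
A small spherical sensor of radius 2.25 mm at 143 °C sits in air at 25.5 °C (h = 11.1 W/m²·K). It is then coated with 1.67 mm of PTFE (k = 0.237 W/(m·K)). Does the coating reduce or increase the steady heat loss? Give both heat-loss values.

increases: 0.0830 → 0.222 W

Critical radius for a sphere: r_cr = 2k/h = 0.0427 m = 4.27 cm.
Outer radius after coating: r₂ = 0.00225 + 0.00167 = 0.00392 m.
Since r₁ < r_cr and r₂ ≤ r_cr, the coating moves toward the maximum at r_cr — heat loss rises.
Bare: R = 1/(4πr₁²h) = 1416 K/W; Q = 117.5/1416 = 0.0830 W.
Coated: R = R_cond + R_conv = 530.1 K/W; Q = 117.5/530.1 = 0.222 W.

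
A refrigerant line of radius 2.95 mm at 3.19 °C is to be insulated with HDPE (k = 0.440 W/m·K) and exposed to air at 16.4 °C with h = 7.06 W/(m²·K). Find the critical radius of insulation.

r_cr = 6.23 cm

For a cylinder, r_cr = k_ins/h = 0.440/7.06 = 0.0623 m = 6.23 cm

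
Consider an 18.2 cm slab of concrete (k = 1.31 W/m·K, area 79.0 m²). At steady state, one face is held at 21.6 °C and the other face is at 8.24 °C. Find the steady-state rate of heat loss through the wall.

Q = kA·ΔT/L = 1.31 × 79.0 × |21.6 °C − 8.24 °C| / 0.182 = 7600 W

Q = 7.60 kW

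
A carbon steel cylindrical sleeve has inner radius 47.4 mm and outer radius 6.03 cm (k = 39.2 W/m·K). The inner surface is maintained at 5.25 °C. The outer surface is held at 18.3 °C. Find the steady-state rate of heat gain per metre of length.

Q' = 2πk·ΔT/ln(r₂/r₁) = 2π × 39.2 × 13.05 / ln(0.0603/0.0474) = 13400 W/m

Q' = 13.4 kW/m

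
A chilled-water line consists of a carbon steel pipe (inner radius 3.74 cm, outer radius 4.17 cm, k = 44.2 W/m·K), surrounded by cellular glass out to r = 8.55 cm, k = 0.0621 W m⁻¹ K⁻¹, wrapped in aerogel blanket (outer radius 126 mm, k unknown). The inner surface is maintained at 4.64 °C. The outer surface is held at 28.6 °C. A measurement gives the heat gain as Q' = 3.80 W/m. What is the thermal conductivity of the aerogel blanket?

ΣR = ΔT/Q' = |4.64 − 28.6|/3.80 = 6.305 m·K/W
Known resistances:
  R'_carbon steel = ln(0.0417/0.0374)/(2πk) = 0.1088/(2π·44.2) = 3.919×10^-4 m·K/W
  R'_cellular glass = ln(0.0855/0.0417)/(2πk) = 0.7180/(2π·0.0621) = 1.840 m·K/W
R_aerogel blanket = ΣR − ΣR_known = 6.305 − 1.840 = 4.465 m·K/W
ln(r₂/r₁)/(2πk) = 4.465 ⇒ k = 0.3878/(2π·4.465) = 0.0138 W/m·K

k = 0.0138 W/m·K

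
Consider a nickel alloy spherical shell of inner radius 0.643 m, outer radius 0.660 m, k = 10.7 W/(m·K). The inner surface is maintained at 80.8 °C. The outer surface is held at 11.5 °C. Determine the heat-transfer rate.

Q = 233 kW

Q = 4πk·ΔT/(1/r₁ − 1/r₂) = 4π × 10.7 × 69.3 / (1/0.643 − 1/0.660) = 2.33×10^5 W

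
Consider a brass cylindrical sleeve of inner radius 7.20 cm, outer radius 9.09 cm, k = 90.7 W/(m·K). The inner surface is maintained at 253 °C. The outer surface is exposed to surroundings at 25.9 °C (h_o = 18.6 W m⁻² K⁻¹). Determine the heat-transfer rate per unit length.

Treat each layer as a resistance in series:
  R'_brass = ln(0.0909/0.0720)/(2πk) = 0.2331/(2π·90.7) = 4.090×10^-4 m·K/W
  R'_conv,out = 1/(2πr h) = 1/(2π·0.0909·18.6) = 0.09413 m·K/W
ΣR = 4.090×10^-4 + 0.09413 = 0.09454 m·K/W
Q' = ΔT/ΣR = (253 °C − 25.9 °C)/0.09454 = 2400 W/m

Q' = 2400 W/m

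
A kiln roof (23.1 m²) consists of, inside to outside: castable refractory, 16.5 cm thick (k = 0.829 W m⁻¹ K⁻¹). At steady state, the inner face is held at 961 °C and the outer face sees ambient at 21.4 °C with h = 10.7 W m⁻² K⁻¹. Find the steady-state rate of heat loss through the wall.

Series thermal resistances, inner to outer:
  R_castable refractory = L/(kA) = 0.165/(0.829·23.1) = 0.008616 K/W
  R_conv,out = 1/(hA) = 1/(10.7·23.1) = 0.004046 K/W
ΣR = 0.008616 + 0.004046 = 0.01266 K/W
Q = ΔT/ΣR = (961 °C − 21.4 °C)/0.01266 = 74200 W

Q = 74.2 kW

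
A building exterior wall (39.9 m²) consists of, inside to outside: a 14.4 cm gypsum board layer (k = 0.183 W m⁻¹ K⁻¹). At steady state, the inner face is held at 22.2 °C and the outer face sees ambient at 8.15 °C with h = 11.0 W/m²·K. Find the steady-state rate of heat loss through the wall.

Series thermal resistances, inner to outer:
  R_gypsum board = L/(kA) = 0.144/(0.183·39.9) = 0.01972 K/W
  R_conv,out = 1/(hA) = 1/(11.0·39.9) = 0.002278 K/W
ΣR = 0.01972 + 0.002278 = 0.02200 K/W
Q = ΔT/ΣR = (22.2 °C − 8.15 °C)/0.02200 = 639 W

Q = 639 W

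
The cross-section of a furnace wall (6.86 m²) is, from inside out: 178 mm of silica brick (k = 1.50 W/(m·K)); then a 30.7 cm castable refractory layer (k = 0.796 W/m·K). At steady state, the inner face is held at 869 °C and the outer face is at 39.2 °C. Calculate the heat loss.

Resistance network (inner→outer):
  R_silica brick = L/(kA) = 0.178/(1.50·6.86) = 0.01730 K/W
  R_castable refractory = L/(kA) = 0.307/(0.796·6.86) = 0.05622 K/W
ΣR = 0.01730 + 0.05622 = 0.07352 K/W
Q = ΔT/ΣR = (869 °C − 39.2 °C)/0.07352 = 11300 W

Q = 11.3 kW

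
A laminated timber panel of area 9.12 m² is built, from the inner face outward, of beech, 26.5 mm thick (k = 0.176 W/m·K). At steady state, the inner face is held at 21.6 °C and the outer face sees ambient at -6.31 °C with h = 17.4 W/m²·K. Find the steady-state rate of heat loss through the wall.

Q = 1220 W

Series thermal resistances, inner to outer:
  R_beech = L/(kA) = 0.0265/(0.176·9.12) = 0.01651 K/W
  R_conv,out = 1/(hA) = 1/(17.4·9.12) = 0.006302 K/W
ΣR = 0.01651 + 0.006302 = 0.02281 K/W
Q = ΔT/ΣR = (21.6 °C − -6.31 °C)/0.02281 = 1220 W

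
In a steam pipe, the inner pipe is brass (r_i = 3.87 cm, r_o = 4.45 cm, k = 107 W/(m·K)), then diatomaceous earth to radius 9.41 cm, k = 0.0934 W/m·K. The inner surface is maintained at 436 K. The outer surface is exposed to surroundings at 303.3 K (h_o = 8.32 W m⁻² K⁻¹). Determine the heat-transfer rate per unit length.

Q' = 89.7 W/m

Treat each layer as a resistance in series:
  R'_brass = ln(0.0445/0.0387)/(2πk) = 0.1396/(2π·107) = 2.077×10^-4 m·K/W
  R'_diatomaceous earth = ln(0.0941/0.0445)/(2πk) = 0.7489/(2π·0.0934) = 1.276 m·K/W
  R'_conv,out = 1/(2πr h) = 1/(2π·0.0941·8.32) = 0.2033 m·K/W
ΣR = 2.077×10^-4 + 1.276 + 0.2033 = 1.480 m·K/W
Q' = ΔT/ΣR = (436 K − 303.3 K)/1.480 = 89.7 W/m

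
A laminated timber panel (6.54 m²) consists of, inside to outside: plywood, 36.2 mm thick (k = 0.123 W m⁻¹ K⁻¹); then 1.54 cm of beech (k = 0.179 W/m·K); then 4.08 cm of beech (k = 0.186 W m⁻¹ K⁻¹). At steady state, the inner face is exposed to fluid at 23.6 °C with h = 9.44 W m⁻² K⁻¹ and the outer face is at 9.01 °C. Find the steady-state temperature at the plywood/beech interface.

T = 15.3 °C

Treat each layer as a resistance in series:
  R_conv,in = 1/(hA) = 1/(9.44·6.54) = 0.01620 K/W
  R_plywood = L/(kA) = 0.0362/(0.123·6.54) = 0.04500 K/W
  R_beech = L/(kA) = 0.0154/(0.179·6.54) = 0.01315 K/W
  R_beech = L/(kA) = 0.0408/(0.186·6.54) = 0.03354 K/W
ΣR = 0.01620 + 0.04500 + 0.01315 + 0.03354 = 0.1079 K/W
Q = ΔT/ΣR = (23.6 °C − 9.01 °C)/0.1079 = 135.2 W
From the inner boundary to the plywood/beech interface, ΣR_partial = 0.06120 K/W.
T_interface = T_in − Q·ΣR_partial = 23.6 °C − (135.2)(0.06120) = 15.3 °C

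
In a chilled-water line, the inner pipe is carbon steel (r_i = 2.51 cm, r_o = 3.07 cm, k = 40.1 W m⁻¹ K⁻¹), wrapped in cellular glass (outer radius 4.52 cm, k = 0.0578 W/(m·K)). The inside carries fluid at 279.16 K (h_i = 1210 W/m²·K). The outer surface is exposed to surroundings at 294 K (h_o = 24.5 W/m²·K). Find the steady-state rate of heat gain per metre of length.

Resistance network (inner→outer):
  R'_conv,in = 1/(2πr h) = 1/(2π·0.0251·1210) = 0.005240 m·K/W
  R'_carbon steel = ln(0.0307/0.0251)/(2πk) = 0.2014/(2π·40.1) = 7.993×10^-4 m·K/W
  R'_cellular glass = ln(0.0452/0.0307)/(2πk) = 0.3868/(2π·0.0578) = 1.065 m·K/W
  R'_conv,out = 1/(2πr h) = 1/(2π·0.0452·24.5) = 0.1437 m·K/W
ΣR = 0.005240 + 7.993×10^-4 + 1.065 + 0.1437 = 1.215 m·K/W
Q' = ΔT/ΣR = (279.16 K − 294 K)/1.215 = -12.2 W/m
(Negative Q' ⇒ heat flows inward; heat gain = 12.2 W/m.)

Q' = 12.2 W/m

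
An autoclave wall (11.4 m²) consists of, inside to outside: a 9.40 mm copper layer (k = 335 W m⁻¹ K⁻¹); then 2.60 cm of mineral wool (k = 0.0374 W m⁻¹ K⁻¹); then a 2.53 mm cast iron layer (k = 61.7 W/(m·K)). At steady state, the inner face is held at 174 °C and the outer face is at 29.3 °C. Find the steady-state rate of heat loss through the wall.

Treat each layer as a resistance in series:
  R_copper = L/(kA) = 0.00940/(335·11.4) = 2.461×10^-6 K/W
  R_mineral wool = L/(kA) = 0.0260/(0.0374·11.4) = 0.06098 K/W
  R_cast iron = L/(kA) = 0.00253/(61.7·11.4) = 3.597×10^-6 K/W
ΣR = 2.461×10^-6 + 0.06098 + 3.597×10^-6 = 0.06099 K/W
Q = ΔT/ΣR = (174 °C − 29.3 °C)/0.06099 = 2370 W

Q = 2370 W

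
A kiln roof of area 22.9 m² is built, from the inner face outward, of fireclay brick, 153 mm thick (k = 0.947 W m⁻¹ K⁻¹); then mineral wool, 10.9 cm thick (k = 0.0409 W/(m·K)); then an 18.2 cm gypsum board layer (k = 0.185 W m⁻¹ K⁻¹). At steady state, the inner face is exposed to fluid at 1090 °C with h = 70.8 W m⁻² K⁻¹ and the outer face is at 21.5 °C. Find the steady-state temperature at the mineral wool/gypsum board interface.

T = 296 °C

Treat each layer as a resistance in series:
  R_conv,in = 1/(hA) = 1/(70.8·22.9) = 6.168×10^-4 K/W
  R_fireclay brick = L/(kA) = 0.153/(0.947·22.9) = 0.007055 K/W
  R_mineral wool = L/(kA) = 0.109/(0.0409·22.9) = 0.1164 K/W
  R_gypsum board = L/(kA) = 0.182/(0.185·22.9) = 0.04296 K/W
ΣR = 6.168×10^-4 + 0.007055 + 0.1164 + 0.04296 = 0.1670 K/W
Q = ΔT/ΣR = (1090 °C − 21.5 °C)/0.1670 = 6398 W
From the inner boundary to the mineral wool/gypsum board interface, ΣR_partial = 0.1241 K/W.
T_interface = T_in − Q·ΣR_partial = 1090 °C − (6398)(0.1241) = 296 °C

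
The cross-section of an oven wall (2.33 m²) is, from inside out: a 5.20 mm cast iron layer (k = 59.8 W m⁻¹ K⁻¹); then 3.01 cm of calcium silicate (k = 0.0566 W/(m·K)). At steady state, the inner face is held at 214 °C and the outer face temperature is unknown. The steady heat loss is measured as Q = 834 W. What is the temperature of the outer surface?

Series resistances:
  R_cast iron = L/(kA) = 0.00520/(59.8·2.33) = 3.732×10^-5 K/W
  R_calcium silicate = L/(kA) = 0.0301/(0.0566·2.33) = 0.2282 K/W
ΣR = 0.2283 K/W
ΔT = Q·ΣR = 834 × 0.2283 = 190.4 K
Heat flows outward, so T_out = T_in − ΔT = 214 − 190.4 = 23.6 °C

T_out = 23.6 °C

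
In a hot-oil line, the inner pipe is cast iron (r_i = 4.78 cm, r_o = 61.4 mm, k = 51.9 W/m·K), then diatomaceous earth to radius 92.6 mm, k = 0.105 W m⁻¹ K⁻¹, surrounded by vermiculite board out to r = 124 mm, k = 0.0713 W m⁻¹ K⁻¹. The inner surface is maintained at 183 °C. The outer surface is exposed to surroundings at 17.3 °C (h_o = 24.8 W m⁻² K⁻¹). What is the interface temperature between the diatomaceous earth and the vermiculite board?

T = 105 °C

Treat each layer as a resistance in series:
  R'_cast iron = ln(0.0614/0.0478)/(2πk) = 0.2504/(2π·51.9) = 7.678×10^-4 m·K/W
  R'_diatomaceous earth = ln(0.0926/0.0614)/(2πk) = 0.4109/(2π·0.105) = 0.6228 m·K/W
  R'_vermiculite board = ln(0.124/0.0926)/(2πk) = 0.2920/(2π·0.0713) = 0.6518 m·K/W
  R'_conv,out = 1/(2πr h) = 1/(2π·0.124·24.8) = 0.05175 m·K/W
ΣR = 7.678×10^-4 + 0.6228 + 0.6518 + 0.05175 = 1.327 m·K/W
Q' = ΔT/ΣR = (183 °C − 17.3 °C)/1.327 = 124.9 W/m
From the inner boundary to the diatomaceous earth/vermiculite board interface, ΣR_partial = 0.6236 m·K/W.
T_interface = T_in − Q'·ΣR_partial = 183 °C − (124.9)(0.6236) = 105 °C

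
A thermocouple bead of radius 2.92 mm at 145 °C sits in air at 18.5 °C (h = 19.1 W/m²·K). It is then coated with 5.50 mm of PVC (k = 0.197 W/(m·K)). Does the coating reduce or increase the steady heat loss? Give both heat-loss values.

increases: 0.259 → 0.848 W

Critical radius for a sphere: r_cr = 2k/h = 0.0206 m = 2.06 cm.
Outer radius after coating: r₂ = 0.00292 + 0.00550 = 0.00842 m.
Since r₁ < r_cr and r₂ ≤ r_cr, the coating moves toward the maximum at r_cr — heat loss rises.
Bare: R = 1/(4πr₁²h) = 488.6 K/W; Q = 126.5/488.6 = 0.259 W.
Coated: R = R_cond + R_conv = 149.1 K/W; Q = 126.5/149.1 = 0.848 W.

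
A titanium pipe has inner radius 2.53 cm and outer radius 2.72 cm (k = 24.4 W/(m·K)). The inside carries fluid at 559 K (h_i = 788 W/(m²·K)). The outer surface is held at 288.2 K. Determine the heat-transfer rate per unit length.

Q' = 32.0 kW/m

Series thermal resistances, inner to outer:
  R'_conv,in = 1/(2πr h) = 1/(2π·0.0253·788) = 0.007983 m·K/W
  R'_titanium = ln(0.0272/0.0253)/(2πk) = 0.07241/(2π·24.4) = 4.723×10^-4 m·K/W
ΣR = 0.007983 + 4.723×10^-4 = 0.008455 m·K/W
Q' = ΔT/ΣR = (559 K − 288.2 K)/0.008455 = 32000 W/m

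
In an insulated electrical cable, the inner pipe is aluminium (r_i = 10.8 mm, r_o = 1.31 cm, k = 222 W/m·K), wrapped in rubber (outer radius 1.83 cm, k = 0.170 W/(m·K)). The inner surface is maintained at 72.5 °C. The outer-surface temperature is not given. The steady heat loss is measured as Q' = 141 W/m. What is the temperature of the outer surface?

Sum the resistances:
  R'_aluminium = ln(0.0131/0.0108)/(2πk) = 0.1931/(2π·222) = 1.384×10^-4 m·K/W
  R'_rubber = ln(0.0183/0.0131)/(2πk) = 0.3343/(2π·0.170) = 0.3130 m·K/W
ΣR = 0.3131 m·K/W
ΔT = Q'·ΣR = 141 × 0.3131 = 44.15 K
Heat flows outward, so T_out = T_in − ΔT = 72.5 − 44.15 = 28.4 °C

T_out = 28.4 °C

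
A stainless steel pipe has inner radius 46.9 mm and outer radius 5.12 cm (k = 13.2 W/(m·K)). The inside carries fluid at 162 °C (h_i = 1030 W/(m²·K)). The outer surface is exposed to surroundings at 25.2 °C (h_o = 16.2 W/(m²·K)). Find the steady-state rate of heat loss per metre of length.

Q' = 697 W/m

Resistance network (inner→outer):
  R'_conv,in = 1/(2πr h) = 1/(2π·0.0469·1030) = 0.003295 m·K/W
  R'_stainless steel = ln(0.0512/0.0469)/(2πk) = 0.08772/(2π·13.2) = 0.001058 m·K/W
  R'_conv,out = 1/(2πr h) = 1/(2π·0.0512·16.2) = 0.1919 m·K/W
ΣR = 0.003295 + 0.001058 + 0.1919 = 0.1963 m·K/W
Q' = ΔT/ΣR = (162 °C − 25.2 °C)/0.1963 = 697 W/m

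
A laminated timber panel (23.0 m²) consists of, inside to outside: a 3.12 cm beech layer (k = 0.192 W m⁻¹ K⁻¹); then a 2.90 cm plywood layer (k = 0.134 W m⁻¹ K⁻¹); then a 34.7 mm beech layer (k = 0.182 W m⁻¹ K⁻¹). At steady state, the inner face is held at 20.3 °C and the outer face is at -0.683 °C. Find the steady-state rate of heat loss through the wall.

Q = 847 W

Series thermal resistances, inner to outer:
  R_beech = L/(kA) = 0.0312/(0.192·23.0) = 0.007065 K/W
  R_plywood = L/(kA) = 0.0290/(0.134·23.0) = 0.009409 K/W
  R_beech = L/(kA) = 0.0347/(0.182·23.0) = 0.008290 K/W
ΣR = 0.007065 + 0.009409 + 0.008290 = 0.02476 K/W
Q = ΔT/ΣR = (20.3 °C − -0.683 °C)/0.02476 = 847 W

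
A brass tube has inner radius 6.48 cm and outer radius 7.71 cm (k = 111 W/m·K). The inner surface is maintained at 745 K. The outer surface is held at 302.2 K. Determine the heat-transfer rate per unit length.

Q' = 2πk·ΔT/ln(r₂/r₁) = 2π × 111 × 442.8 / ln(0.0771/0.0648) = 1.78×10^6 W/m

Q' = 1.78×10^6 W/m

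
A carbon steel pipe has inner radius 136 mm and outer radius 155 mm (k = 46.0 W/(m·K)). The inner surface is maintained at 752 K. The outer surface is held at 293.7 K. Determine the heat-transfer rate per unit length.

Q' = 2πk·ΔT/ln(r₂/r₁) = 2π × 46.0 × 458.3 / ln(0.155/0.136) = 1.01×10^6 W/m

Q' = 1.01×10^6 W/m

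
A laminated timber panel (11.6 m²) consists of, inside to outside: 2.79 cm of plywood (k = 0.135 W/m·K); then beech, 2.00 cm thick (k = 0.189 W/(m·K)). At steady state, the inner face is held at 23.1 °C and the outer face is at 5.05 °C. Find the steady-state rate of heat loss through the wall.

Series thermal resistances, inner to outer:
  R_plywood = L/(kA) = 0.0279/(0.135·11.6) = 0.01782 K/W
  R_beech = L/(kA) = 0.0200/(0.189·11.6) = 0.009122 K/W
ΣR = 0.01782 + 0.009122 = 0.02694 K/W
Q = ΔT/ΣR = (23.1 °C − 5.05 °C)/0.02694 = 670 W

Q = 670 W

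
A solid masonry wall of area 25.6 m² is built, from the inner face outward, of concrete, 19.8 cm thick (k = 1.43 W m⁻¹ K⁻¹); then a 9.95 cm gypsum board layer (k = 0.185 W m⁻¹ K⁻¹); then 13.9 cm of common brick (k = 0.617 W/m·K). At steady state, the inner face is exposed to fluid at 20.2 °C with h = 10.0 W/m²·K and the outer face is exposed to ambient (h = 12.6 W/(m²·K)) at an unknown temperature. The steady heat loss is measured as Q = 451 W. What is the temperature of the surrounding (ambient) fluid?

T_out = 1.16 °C

Series resistances:
  R_conv,in = 1/(hA) = 1/(10.0·25.6) = 0.003906 K/W
  R_concrete = L/(kA) = 0.198/(1.43·25.6) = 0.005409 K/W
  R_gypsum board = L/(kA) = 0.0995/(0.185·25.6) = 0.02101 K/W
  R_common brick = L/(kA) = 0.139/(0.617·25.6) = 0.008800 K/W
  R_conv,out = 1/(hA) = 1/(12.6·25.6) = 0.003100 K/W
ΣR = 0.04222 K/W
ΔT = Q·ΣR = 451 × 0.04222 = 19.04 K
Heat flows outward, so T_out = T_in − ΔT = 20.2 − 19.04 = 1.16 °C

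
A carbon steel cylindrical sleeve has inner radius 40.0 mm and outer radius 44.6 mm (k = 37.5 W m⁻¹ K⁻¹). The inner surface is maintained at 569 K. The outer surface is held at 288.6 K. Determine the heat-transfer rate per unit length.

Q' = 2πk·ΔT/ln(r₂/r₁) = 2π × 37.5 × 280.4 / ln(0.0446/0.0400) = 6.07×10^5 W/m

Q' = 607 kW/m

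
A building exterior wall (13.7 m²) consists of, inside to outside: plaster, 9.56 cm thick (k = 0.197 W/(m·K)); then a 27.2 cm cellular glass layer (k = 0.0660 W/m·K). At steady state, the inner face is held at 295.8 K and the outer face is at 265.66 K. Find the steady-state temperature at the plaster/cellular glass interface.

Series thermal resistances, inner to outer:
  R_plaster = L/(kA) = 0.0956/(0.197·13.7) = 0.03542 K/W
  R_cellular glass = L/(kA) = 0.272/(0.0660·13.7) = 0.3008 K/W
ΣR = 0.03542 + 0.3008 = 0.3362 K/W
Q = ΔT/ΣR = (295.8 K − 265.66 K)/0.3362 = 89.65 W
From the inner boundary to the plaster/cellular glass interface, ΣR_partial = 0.03542 K/W.
T_interface = T_in − Q·ΣR_partial = 295.8 K − (89.65)(0.03542) = 292.6 K

T = 292.6 K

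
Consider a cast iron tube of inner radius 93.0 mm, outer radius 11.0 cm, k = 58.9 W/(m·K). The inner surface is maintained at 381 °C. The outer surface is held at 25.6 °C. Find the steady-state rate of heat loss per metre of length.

Q' = 783 kW/m

Q' = 2πk·ΔT/ln(r₂/r₁) = 2π × 58.9 × 355.4 / ln(0.110/0.0930) = 7.83×10^5 W/m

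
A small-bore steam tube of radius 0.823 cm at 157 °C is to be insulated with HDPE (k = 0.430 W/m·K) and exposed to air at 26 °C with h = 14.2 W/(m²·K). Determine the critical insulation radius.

r_cr = 3.03 cm

For a cylinder, r_cr = k_ins/h = 0.430/14.2 = 0.0303 m = 3.03 cm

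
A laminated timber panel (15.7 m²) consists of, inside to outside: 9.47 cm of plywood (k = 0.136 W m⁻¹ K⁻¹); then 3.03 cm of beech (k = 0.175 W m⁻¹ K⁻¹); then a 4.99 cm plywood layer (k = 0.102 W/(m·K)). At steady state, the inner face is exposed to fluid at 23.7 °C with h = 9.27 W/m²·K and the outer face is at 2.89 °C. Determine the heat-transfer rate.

Series thermal resistances, inner to outer:
  R_conv,in = 1/(hA) = 1/(9.27·15.7) = 0.006871 K/W
  R_plywood = L/(kA) = 0.0947/(0.136·15.7) = 0.04435 K/W
  R_beech = L/(kA) = 0.0303/(0.175·15.7) = 0.01103 K/W
  R_plywood = L/(kA) = 0.0499/(0.102·15.7) = 0.03116 K/W
ΣR = 0.006871 + 0.04435 + 0.01103 + 0.03116 = 0.09341 K/W
Q = ΔT/ΣR = (23.7 °C − 2.89 °C)/0.09341 = 223 W

Q = 223 W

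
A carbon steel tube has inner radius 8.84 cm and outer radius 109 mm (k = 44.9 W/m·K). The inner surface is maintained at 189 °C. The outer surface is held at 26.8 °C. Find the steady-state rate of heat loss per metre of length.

Q' = 2.18×10^5 W/m

Q' = 2πk·ΔT/ln(r₂/r₁) = 2π × 44.9 × 162.2 / ln(0.109/0.0884) = 2.18×10^5 W/m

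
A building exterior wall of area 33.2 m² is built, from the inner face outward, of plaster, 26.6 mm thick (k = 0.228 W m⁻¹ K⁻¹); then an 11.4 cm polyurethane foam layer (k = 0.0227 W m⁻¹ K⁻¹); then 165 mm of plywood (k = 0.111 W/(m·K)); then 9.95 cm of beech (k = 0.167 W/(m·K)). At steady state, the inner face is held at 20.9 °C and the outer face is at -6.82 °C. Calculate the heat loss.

Series thermal resistances, inner to outer:
  R_plaster = L/(kA) = 0.0266/(0.228·33.2) = 0.003514 K/W
  R_polyurethane foam = L/(kA) = 0.114/(0.0227·33.2) = 0.1513 K/W
  R_plywood = L/(kA) = 0.165/(0.111·33.2) = 0.04477 K/W
  R_beech = L/(kA) = 0.0995/(0.167·33.2) = 0.01795 K/W
ΣR = 0.003514 + 0.1513 + 0.04477 + 0.01795 = 0.2175 K/W
Q = ΔT/ΣR = (20.9 °C − -6.82 °C)/0.2175 = 127 W

Q = 127 W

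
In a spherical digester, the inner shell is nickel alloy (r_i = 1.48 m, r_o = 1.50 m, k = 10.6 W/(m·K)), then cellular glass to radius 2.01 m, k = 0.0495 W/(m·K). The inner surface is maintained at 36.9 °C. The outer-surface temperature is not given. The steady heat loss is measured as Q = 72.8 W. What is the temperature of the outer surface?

Series resistances:
  R_nickel alloy = (1/1.48 − 1/1.50)/(4πk) = 0.009009/(4π·10.6) = 6.763×10^-5 K/W
  R_cellular glass = (1/1.50 − 1/2.01)/(4πk) = 0.1692/(4π·0.0495) = 0.2719 K/W
ΣR = 0.2720 K/W
ΔT = Q·ΣR = 72.8 × 0.2720 = 19.80 K
Heat flows outward, so T_out = T_in − ΔT = 36.9 − 19.80 = 17.1 °C

T_out = 17.1 °C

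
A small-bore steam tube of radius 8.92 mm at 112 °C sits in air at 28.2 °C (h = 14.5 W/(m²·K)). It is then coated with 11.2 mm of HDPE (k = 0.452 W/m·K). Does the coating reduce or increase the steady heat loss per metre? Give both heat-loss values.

increases: 68.1 → 101 W/m

Critical radius for a cylinder: r_cr = k/h = 0.0312 m = 3.12 cm.
Outer radius after coating: r₂ = 0.00892 + 0.0112 = 0.02012 m.
Since r₁ < r_cr and r₂ ≤ r_cr, the coating moves toward the maximum at r_cr — heat loss rises.
Bare: R = 1/(2πr₁h) = 1.231 m·K/W; Q = 83.8/1.231 = 68.1 W/m.
Coated: R = R_cond + R_conv = 0.8320 m·K/W; Q = 83.8/0.8320 = 101 W/m.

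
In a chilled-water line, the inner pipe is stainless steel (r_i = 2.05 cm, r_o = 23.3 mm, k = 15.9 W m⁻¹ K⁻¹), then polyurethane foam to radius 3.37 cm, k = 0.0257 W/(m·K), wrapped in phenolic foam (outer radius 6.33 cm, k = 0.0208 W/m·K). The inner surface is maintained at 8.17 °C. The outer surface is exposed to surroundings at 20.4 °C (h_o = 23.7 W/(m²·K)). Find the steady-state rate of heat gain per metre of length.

Q' = 1.69 W/m

Resistance network (inner→outer):
  R'_stainless steel = ln(0.0233/0.0205)/(2πk) = 0.1280/(2π·15.9) = 0.001282 m·K/W
  R'_polyurethane foam = ln(0.0337/0.0233)/(2πk) = 0.3690/(2π·0.0257) = 2.285 m·K/W
  R'_phenolic foam = ln(0.0633/0.0337)/(2πk) = 0.6304/(2π·0.0208) = 4.824 m·K/W
  R'_conv,out = 1/(2πr h) = 1/(2π·0.0633·23.7) = 0.1061 m·K/W
ΣR = 0.001282 + 2.285 + 4.824 + 0.1061 = 7.216 m·K/W
Q' = ΔT/ΣR = (8.17 °C − 20.4 °C)/7.216 = -1.69 W/m
(Negative Q' ⇒ heat flows inward; heat gain = 1.69 W/m.)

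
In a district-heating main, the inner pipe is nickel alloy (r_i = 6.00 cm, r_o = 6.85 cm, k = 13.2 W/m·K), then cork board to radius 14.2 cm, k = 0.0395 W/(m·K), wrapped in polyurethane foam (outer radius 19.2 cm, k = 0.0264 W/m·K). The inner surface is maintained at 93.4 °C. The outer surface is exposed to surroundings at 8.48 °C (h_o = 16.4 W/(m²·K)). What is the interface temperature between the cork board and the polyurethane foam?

Treat each layer as a resistance in series:
  R'_nickel alloy = ln(0.0685/0.0600)/(2πk) = 0.1325/(2π·13.2) = 0.001597 m·K/W
  R'_cork board = ln(0.142/0.0685)/(2πk) = 0.7290/(2π·0.0395) = 2.937 m·K/W
  R'_polyurethane foam = ln(0.192/0.142)/(2πk) = 0.3017/(2π·0.0264) = 1.819 m·K/W
  R'_conv,out = 1/(2πr h) = 1/(2π·0.192·16.4) = 0.05054 m·K/W
ΣR = 0.001597 + 2.937 + 1.819 + 0.05054 = 4.808 m·K/W
Q' = ΔT/ΣR = (93.4 °C − 8.48 °C)/4.808 = 17.66 W/m
From the inner boundary to the cork board/polyurethane foam interface, ΣR_partial = 2.939 m·K/W.
T_interface = T_in − Q'·ΣR_partial = 93.4 °C − (17.66)(2.939) = 41.5 °C

T = 41.5 °C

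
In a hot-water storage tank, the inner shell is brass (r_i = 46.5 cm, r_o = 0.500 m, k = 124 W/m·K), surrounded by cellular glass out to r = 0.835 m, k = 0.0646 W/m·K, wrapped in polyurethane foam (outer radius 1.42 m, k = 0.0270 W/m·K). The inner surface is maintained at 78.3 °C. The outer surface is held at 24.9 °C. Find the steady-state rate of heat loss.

Treat each layer as a resistance in series:
  R_brass = (1/0.465 − 1/0.500)/(4πk) = 0.1505/(4π·124) = 9.661×10^-5 K/W
  R_cellular glass = (1/0.500 − 1/0.835)/(4πk) = 0.8024/(4π·0.0646) = 0.9884 K/W
  R_polyurethane foam = (1/0.835 − 1/1.42)/(4πk) = 0.4934/(4π·0.0270) = 1.454 K/W
ΣR = 9.661×10^-5 + 0.9884 + 1.454 = 2.442 K/W
Q = ΔT/ΣR = (78.3 °C − 24.9 °C)/2.442 = 21.9 W

Q = 21.9 W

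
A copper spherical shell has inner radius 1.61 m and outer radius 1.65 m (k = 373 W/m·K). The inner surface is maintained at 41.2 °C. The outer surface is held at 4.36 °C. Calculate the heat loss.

Q = 4πk·ΔT/(1/r₁ − 1/r₂) = 4π × 373 × 36.84 / (1/1.61 − 1/1.65) = 1.15×10^7 W

Q = 1.15×10^7 W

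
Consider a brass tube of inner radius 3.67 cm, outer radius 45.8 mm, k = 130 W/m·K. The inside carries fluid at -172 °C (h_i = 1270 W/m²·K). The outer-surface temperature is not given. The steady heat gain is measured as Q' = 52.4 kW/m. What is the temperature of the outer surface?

T_out = 21.1 °C

Series resistances:
  R'_conv,in = 1/(2πr h) = 1/(2π·0.0367·1270) = 0.003415 m·K/W
  R'_brass = ln(0.0458/0.0367)/(2πk) = 0.2215/(2π·130) = 2.712×10^-4 m·K/W
ΣR = 0.003686 m·K/W
ΔT = Q'·ΣR = 52400 × 0.003686 = 193.1 K
Heat flows inward, so T_out = T_in + ΔT = -172 + 193.1 = 21.1 °C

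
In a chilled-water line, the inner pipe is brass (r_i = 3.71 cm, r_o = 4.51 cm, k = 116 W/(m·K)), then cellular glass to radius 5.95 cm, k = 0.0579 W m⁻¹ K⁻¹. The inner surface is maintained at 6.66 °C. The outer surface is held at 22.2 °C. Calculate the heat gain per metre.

Q' = 20.4 W/m

Treat each layer as a resistance in series:
  R'_brass = ln(0.0451/0.0371)/(2πk) = 0.1953/(2π·116) = 2.679×10^-4 m·K/W
  R'_cellular glass = ln(0.0595/0.0451)/(2πk) = 0.2771/(2π·0.0579) = 0.7617 m·K/W
ΣR = 2.679×10^-4 + 0.7617 = 0.7620 m·K/W
Q' = ΔT/ΣR = (6.66 °C − 22.2 °C)/0.7620 = -20.4 W/m
(Negative Q' ⇒ heat flows inward; heat gain = 20.4 W/m.)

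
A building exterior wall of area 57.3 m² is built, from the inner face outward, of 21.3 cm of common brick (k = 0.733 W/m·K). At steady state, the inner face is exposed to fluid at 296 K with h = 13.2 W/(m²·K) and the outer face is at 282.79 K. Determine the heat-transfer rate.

Q = 2.07 kW

Series thermal resistances, inner to outer:
  R_conv,in = 1/(hA) = 1/(13.2·57.3) = 0.001322 K/W
  R_common brick = L/(kA) = 0.213/(0.733·57.3) = 0.005071 K/W
ΣR = 0.001322 + 0.005071 = 0.006393 K/W
Q = ΔT/ΣR = (296 K − 282.79 K)/0.006393 = 2070 W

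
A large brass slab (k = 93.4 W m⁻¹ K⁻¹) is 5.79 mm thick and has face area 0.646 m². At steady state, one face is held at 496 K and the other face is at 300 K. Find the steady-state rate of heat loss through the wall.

Q = 2040 kW

Q = kA·ΔT/L = 93.4 × 0.646 × |496 K − 300 K| / 0.00579 = 2.04×10^6 W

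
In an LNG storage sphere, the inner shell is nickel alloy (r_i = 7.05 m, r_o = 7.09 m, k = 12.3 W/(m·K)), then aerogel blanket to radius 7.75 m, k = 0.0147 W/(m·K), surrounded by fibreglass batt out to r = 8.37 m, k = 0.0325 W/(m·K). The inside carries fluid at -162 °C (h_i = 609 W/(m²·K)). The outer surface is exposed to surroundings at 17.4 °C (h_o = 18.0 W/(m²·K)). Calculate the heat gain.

Treat each layer as a resistance in series:
  R_conv,in = 1/(4πr²h) = 1/(4π·7.05²·609) = 2.629×10^-6 K/W
  R_nickel alloy = (1/7.05 − 1/7.09)/(4πk) = 8.002×10^-4/(4π·12.3) = 5.177×10^-6 K/W
  R_aerogel blanket = (1/7.09 − 1/7.75)/(4πk) = 0.01201/(4π·0.0147) = 0.06502 K/W
  R_fibreglass batt = (1/7.75 − 1/8.37)/(4πk) = 0.009558/(4π·0.0325) = 0.02340 K/W
  R_conv,out = 1/(4πr²h) = 1/(4π·8.37²·18.0) = 6.311×10^-5 K/W
ΣR = 2.629×10^-6 + 5.177×10^-6 + 0.06502 + 0.02340 + 6.311×10^-5 = 0.08849 K/W
Q = ΔT/ΣR = (-162 °C − 17.4 °C)/0.08849 = -2030 W
(Negative Q ⇒ heat flows inward; heat gain = 2030 W.)

Q = 2.03 kW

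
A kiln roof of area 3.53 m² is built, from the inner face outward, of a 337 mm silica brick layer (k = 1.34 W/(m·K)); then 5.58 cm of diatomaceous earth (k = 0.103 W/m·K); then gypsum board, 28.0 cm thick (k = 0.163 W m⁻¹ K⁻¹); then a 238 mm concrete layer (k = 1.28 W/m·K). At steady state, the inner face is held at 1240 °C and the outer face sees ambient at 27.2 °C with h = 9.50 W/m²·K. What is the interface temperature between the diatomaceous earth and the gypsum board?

T = 897 °C

Treat each layer as a resistance in series:
  R_silica brick = L/(kA) = 0.337/(1.34·3.53) = 0.07124 K/W
  R_diatomaceous earth = L/(kA) = 0.0558/(0.103·3.53) = 0.1535 K/W
  R_gypsum board = L/(kA) = 0.280/(0.163·3.53) = 0.4866 K/W
  R_concrete = L/(kA) = 0.238/(1.28·3.53) = 0.05267 K/W
  R_conv,out = 1/(hA) = 1/(9.50·3.53) = 0.02982 K/W
ΣR = 0.07124 + 0.1535 + 0.4866 + 0.05267 + 0.02982 = 0.7938 K/W
Q = ΔT/ΣR = (1240 °C − 27.2 °C)/0.7938 = 1528 W
From the inner boundary to the diatomaceous earth/gypsum board interface, ΣR_partial = 0.2247 K/W.
T_interface = T_in − Q·ΣR_partial = 1240 °C − (1528)(0.2247) = 897 °C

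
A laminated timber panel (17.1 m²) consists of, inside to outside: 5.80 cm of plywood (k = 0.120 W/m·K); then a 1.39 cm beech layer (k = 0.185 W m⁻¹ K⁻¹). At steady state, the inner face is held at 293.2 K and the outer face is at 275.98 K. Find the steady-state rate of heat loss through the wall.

Series thermal resistances, inner to outer:
  R_plywood = L/(kA) = 0.0580/(0.120·17.1) = 0.02827 K/W
  R_beech = L/(kA) = 0.0139/(0.185·17.1) = 0.004394 K/W
ΣR = 0.02827 + 0.004394 = 0.03266 K/W
Q = ΔT/ΣR = (293.2 K − 275.98 K)/0.03266 = 527 W

Q = 527 W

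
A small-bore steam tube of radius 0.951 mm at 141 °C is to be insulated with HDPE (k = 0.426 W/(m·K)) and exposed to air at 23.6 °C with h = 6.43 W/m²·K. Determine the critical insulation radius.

For a cylinder, r_cr = k_ins/h = 0.426/6.43 = 0.0663 m = 6.63 cm

r_cr = 6.63 cm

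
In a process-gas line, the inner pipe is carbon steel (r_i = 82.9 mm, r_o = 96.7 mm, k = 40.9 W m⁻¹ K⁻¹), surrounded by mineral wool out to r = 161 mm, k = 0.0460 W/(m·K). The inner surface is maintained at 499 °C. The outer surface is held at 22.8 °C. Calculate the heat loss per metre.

Q' = 270 W/m

Series thermal resistances, inner to outer:
  R'_carbon steel = ln(0.0967/0.0829)/(2πk) = 0.1540/(2π·40.9) = 5.992×10^-4 m·K/W
  R'_mineral wool = ln(0.161/0.0967)/(2πk) = 0.5098/(2π·0.0460) = 1.764 m·K/W
ΣR = 5.992×10^-4 + 1.764 = 1.765 m·K/W
Q' = ΔT/ΣR = (499 °C − 22.8 °C)/1.765 = 270 W/m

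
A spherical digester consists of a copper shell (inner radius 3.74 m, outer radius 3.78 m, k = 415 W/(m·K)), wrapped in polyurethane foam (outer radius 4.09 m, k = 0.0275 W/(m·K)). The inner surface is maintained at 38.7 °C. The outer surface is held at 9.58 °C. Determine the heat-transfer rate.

Series thermal resistances, inner to outer:
  R_copper = (1/3.74 − 1/3.78)/(4πk) = 0.002829/(4π·415) = 5.425×10^-7 K/W
  R_polyurethane foam = (1/3.78 − 1/4.09)/(4πk) = 0.02005/(4π·0.0275) = 0.05802 K/W
ΣR = 5.425×10^-7 + 0.05802 = 0.05802 K/W
Q = ΔT/ΣR = (38.7 °C − 9.58 °C)/0.05802 = 502 W

Q = 502 W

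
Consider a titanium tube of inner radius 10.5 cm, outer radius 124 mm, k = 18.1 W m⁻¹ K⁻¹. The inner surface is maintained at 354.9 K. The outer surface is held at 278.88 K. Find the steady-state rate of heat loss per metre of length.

Q' = 2πk·ΔT/ln(r₂/r₁) = 2π × 18.1 × 76.02 / ln(0.124/0.105) = 52000 W/m

Q' = 52.0 kW/m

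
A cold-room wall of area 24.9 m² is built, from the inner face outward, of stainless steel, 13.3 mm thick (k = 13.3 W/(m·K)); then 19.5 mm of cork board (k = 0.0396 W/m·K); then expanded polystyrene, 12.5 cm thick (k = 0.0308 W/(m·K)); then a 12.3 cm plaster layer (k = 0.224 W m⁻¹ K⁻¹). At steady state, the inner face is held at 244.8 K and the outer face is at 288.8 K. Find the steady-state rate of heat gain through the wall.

Resistance network (inner→outer):
  R_stainless steel = L/(kA) = 0.0133/(13.3·24.9) = 4.016×10^-5 K/W
  R_cork board = L/(kA) = 0.0195/(0.0396·24.9) = 0.01978 K/W
  R_expanded polystyrene = L/(kA) = 0.125/(0.0308·24.9) = 0.1630 K/W
  R_plaster = L/(kA) = 0.123/(0.224·24.9) = 0.02205 K/W
ΣR = 4.016×10^-5 + 0.01978 + 0.1630 + 0.02205 = 0.2049 K/W
Q = ΔT/ΣR = (244.8 K − 288.8 K)/0.2049 = -215 W
(Negative Q ⇒ heat flows inward; heat gain = 215 W.)

Q = 215 W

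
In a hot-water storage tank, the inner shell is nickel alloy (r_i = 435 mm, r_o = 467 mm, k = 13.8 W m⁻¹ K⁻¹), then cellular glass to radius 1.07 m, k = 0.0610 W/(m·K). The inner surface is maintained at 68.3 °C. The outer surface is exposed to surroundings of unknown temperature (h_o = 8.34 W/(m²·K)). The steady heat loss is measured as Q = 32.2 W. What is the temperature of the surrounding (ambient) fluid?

Series resistances:
  R_nickel alloy = (1/0.435 − 1/0.467)/(4πk) = 0.1575/(4π·13.8) = 9.084×10^-4 K/W
  R_cellular glass = (1/0.467 − 1/1.07)/(4πk) = 1.207/(4π·0.0610) = 1.574 K/W
  R_conv,out = 1/(4πr²h) = 1/(4π·1.07²·8.34) = 0.008334 K/W
ΣR = 1.584 K/W
ΔT = Q·ΣR = 32.2 × 1.584 = 51.00 K
Heat flows outward, so T_out = T_in − ΔT = 68.3 − 51.00 = 17.3 °C

T_out = 17.3 °C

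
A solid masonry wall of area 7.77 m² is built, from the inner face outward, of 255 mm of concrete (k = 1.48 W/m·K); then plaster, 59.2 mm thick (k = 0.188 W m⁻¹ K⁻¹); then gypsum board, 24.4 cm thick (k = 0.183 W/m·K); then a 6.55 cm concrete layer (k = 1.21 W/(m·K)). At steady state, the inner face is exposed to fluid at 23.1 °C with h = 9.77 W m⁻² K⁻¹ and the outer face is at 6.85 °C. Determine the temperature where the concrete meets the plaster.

Resistance network (inner→outer):
  R_conv,in = 1/(hA) = 1/(9.77·7.77) = 0.01317 K/W
  R_concrete = L/(kA) = 0.255/(1.48·7.77) = 0.02217 K/W
  R_plaster = L/(kA) = 0.0592/(0.188·7.77) = 0.04053 K/W
  R_gypsum board = L/(kA) = 0.244/(0.183·7.77) = 0.1716 K/W
  R_concrete = L/(kA) = 0.0655/(1.21·7.77) = 0.006967 K/W
ΣR = 0.01317 + 0.02217 + 0.04053 + 0.1716 + 0.006967 = 0.2544 K/W
Q = ΔT/ΣR = (23.1 °C − 6.85 °C)/0.2544 = 63.88 W
From the inner boundary to the concrete/plaster interface, ΣR_partial = 0.03534 K/W.
T_interface = T_in − Q·ΣR_partial = 23.1 °C − (63.88)(0.03534) = 20.8 °C

T = 20.8 °C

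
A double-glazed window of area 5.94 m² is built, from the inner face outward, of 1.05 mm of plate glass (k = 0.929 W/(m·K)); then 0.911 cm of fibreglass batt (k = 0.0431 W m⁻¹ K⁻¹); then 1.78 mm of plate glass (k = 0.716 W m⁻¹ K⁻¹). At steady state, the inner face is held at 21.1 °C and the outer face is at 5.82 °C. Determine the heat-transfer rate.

Q = 422 W

Treat each layer as a resistance in series:
  R_plate glass = L/(kA) = 0.00105/(0.929·5.94) = 1.903×10^-4 K/W
  R_fibreglass batt = L/(kA) = 0.00911/(0.0431·5.94) = 0.03558 K/W
  R_plate glass = L/(kA) = 0.00178/(0.716·5.94) = 4.185×10^-4 K/W
ΣR = 1.903×10^-4 + 0.03558 + 4.185×10^-4 = 0.03619 K/W
Q = ΔT/ΣR = (21.1 °C − 5.82 °C)/0.03619 = 422 W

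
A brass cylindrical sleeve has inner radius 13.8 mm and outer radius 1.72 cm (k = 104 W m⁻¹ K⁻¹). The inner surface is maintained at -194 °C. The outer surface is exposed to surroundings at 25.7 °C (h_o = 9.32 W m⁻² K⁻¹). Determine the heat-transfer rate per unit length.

Resistance network (inner→outer):
  R'_brass = ln(0.0172/0.0138)/(2πk) = 0.2202/(2π·104) = 3.370×10^-4 m·K/W
  R'_conv,out = 1/(2πr h) = 1/(2π·0.0172·9.32) = 0.9928 m·K/W
ΣR = 3.370×10^-4 + 0.9928 = 0.9931 m·K/W
Q' = ΔT/ΣR = (-194 °C − 25.7 °C)/0.9931 = -221 W/m
(Negative Q' ⇒ heat flows inward; heat gain = 221 W/m.)

Q' = 221 W/m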